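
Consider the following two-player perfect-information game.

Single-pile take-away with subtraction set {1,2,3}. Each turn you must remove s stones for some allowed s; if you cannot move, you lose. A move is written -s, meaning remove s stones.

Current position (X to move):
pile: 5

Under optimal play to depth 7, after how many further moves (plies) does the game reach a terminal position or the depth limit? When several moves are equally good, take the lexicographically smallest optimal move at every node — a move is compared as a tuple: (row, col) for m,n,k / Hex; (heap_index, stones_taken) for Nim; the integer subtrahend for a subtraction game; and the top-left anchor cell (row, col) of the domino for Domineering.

p1 X@[5]: -1[4]+1* -2[3]-1 -3[2]-1
p2 O@[4]: -1[3]-1* -2[2]-1 -3[1]-1
p3 X@[3]: -1[2]-1 -2[1]-1 -3[0]+1*
p4 O@[0] terminal -1; root [5] d7

PV length from [5]: 3 plies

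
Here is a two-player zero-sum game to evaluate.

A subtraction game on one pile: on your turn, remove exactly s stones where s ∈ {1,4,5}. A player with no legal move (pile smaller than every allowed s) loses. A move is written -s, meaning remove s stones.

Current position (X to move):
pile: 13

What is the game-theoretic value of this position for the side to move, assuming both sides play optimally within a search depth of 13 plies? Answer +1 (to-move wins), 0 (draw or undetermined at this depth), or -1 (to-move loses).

value(13, X) = +1

p1 X@[13]: -1[12]-1 -4[9]-1 -5[8]+1*
p2 O@[8]: -1[7]-1* -4[4]-1 -5[3]-1
p3 X@[7]: -1[6]-1 -4[3]-1 -5[2]+1*
p4 O@[2]: -1[1]-1*
p5 X@[1]: -1[0]+1*
p6 O@[0] terminal -1; root [13] d13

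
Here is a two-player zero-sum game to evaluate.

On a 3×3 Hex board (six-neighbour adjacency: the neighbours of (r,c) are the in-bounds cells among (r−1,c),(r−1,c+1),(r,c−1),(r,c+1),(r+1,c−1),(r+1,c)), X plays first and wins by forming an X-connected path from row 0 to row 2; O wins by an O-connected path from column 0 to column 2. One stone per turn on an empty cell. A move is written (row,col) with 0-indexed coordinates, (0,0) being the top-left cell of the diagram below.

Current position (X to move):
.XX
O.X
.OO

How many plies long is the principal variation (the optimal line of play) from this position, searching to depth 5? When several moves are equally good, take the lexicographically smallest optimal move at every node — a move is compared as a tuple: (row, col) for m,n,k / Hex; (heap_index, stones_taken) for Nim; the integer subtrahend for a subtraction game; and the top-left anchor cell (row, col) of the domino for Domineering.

[.XX/O.X/.OO] X move#1: (0,0):-1/XXX/O.X/.OO*, (1,1):-1/.XX/OXX/.OO, (2,0):-1/.XX/O.X/XOO
[XXX/O.X/.OO] O move#2: (1,1):+1/XXX/OOX/.OO*, (2,0):+1/XXX/O.X/OOO
[XXX/OOX/.OO] end (terminal -1, X#3); searched .XX/O.X/.OO to 5

PV length from [.XX/O.X/.OO]: 2 plies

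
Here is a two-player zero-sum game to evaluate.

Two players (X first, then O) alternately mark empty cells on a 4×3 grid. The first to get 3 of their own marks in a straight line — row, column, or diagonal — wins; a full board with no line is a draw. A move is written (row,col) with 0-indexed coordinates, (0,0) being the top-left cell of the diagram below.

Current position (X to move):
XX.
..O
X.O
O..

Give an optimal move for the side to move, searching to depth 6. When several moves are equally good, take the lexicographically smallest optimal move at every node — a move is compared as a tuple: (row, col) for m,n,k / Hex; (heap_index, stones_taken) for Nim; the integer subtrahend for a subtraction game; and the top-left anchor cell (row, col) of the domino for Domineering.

X's best at [XX./..O/X.O/O..]: (0,2)

p1 X@[XX./..O/X.O/O..]: (0,2)[XXX/..O/X.O/O..]+1* (1,0)[XX./X.O/X.O/O..]+1 (1,1)[XX./.XO/X.O/O..]-1 (2,1)[XX./..O/XXO/O..]-1 (3,1)[XX./..O/X.O/OX.]-1 (3,2)[XX./..O/X.O/O.X]-1
p2 O@[XXX/..O/X.O/O..] terminal -1; root [XX./..O/X.O/O..] d6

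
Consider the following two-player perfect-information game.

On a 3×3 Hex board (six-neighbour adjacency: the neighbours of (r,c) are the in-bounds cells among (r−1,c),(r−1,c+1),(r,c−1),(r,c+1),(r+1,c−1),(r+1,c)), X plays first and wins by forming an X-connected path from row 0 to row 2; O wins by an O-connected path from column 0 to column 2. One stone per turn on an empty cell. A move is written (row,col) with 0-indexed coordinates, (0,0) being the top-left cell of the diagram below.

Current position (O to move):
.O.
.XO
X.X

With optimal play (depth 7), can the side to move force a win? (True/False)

ply 1, O at .O./.XO/X.X | (0,0)=-1→OO./.XO/X.X; (0,2)=+1→.OO/.XO/X.X*; (1,0)=-1→.O./OXO/X.X; (2,1)=-1→.O./.XO/XOX
ply 2, X at .OO/.XO/X.X | (0,0)=-1→XOO/.XO/X.X*; (1,0)=-1→.OO/XXO/X.X; (2,1)=-1→.OO/.XO/XXX
ply 3, O at XOO/.XO/X.X | (1,0)=+1→XOO/OXO/X.X*; (2,1)=-1→XOO/.XO/XOX
ply 4: XOO/OXO/X.X is terminal -1 (X); from .O./.XO/X.X depth 7

O winning at [.O./.XO/X.X]: True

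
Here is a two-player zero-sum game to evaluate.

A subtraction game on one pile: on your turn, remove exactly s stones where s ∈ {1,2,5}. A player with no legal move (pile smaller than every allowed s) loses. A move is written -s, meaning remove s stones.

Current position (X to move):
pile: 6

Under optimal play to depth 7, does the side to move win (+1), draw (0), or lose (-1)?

value(6, X) = -1

p1 X@[6]: -1[5]-1* -2[4]-1 -5[1]-1
p2 O@[5]: -1[4]-1 -2[3]+1* -5[0]+1
p3 X@[3]: -1[2]-1* -2[1]-1
p4 O@[2]: -1[1]-1 -2[0]+1*
p5 X@[0] terminal -1; root [6] d7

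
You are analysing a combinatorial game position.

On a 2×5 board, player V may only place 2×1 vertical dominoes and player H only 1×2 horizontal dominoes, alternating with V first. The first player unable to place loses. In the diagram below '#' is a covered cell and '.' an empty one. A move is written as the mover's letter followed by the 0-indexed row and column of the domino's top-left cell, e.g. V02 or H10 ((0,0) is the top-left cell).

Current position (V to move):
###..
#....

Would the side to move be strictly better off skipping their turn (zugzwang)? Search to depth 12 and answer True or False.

ply 1, V at ###../#.... | V03=+1→####./#..#.*; V04=-1→###.#/#...#
ply 2, H at ####./#..#. | H11=-1→####./####.*
ply 3, V at ####./####. | V04=+1→#####/#####*
ply 4: #####/##### is terminal -1 (H); from ###../#.... depth 12
pass branch (H moves first from the same position):
  | ply 1, H at ###../#.... | H03=+1→#####/#....*; H11=-1→###../###..; H12=-1→###../#.##.; H13=+1→###../#..##
  | ply 2: #####/#.... is terminal -1 (V); from ###../#.... depth 12
V moving scores +1; V passing scores -1

zugzwang(###../#...., V) = False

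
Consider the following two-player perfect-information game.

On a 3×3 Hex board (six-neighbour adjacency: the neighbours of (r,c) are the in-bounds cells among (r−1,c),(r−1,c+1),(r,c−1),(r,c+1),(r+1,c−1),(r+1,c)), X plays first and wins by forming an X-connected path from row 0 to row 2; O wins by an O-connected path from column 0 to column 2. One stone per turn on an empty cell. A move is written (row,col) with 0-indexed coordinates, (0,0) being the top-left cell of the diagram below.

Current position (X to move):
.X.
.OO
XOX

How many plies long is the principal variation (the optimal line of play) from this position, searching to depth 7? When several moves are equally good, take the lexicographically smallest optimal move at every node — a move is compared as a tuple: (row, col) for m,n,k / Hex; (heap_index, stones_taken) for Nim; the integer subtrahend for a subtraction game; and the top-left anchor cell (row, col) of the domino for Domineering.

PV length from [.X./.OO/XOX]: 1 ply

[.X./.OO/XOX] X move#1: (0,0):-1/XX./.OO/XOX, (0,2):-1/.XX/.OO/XOX, (1,0):+1/.X./XOO/XOX*
[.X./XOO/XOX] end (terminal -1, O#2); searched .X./.OO/XOX to 7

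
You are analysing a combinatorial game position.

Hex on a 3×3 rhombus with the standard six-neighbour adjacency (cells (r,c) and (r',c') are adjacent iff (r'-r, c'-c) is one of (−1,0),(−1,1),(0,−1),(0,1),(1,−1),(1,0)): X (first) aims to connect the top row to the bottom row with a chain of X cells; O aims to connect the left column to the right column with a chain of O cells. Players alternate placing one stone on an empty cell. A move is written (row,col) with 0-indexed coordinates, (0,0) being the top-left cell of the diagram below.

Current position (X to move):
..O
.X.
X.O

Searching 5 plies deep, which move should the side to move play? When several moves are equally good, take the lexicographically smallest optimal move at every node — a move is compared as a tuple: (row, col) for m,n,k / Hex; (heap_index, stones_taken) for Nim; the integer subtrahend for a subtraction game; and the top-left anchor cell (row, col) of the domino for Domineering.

X's best at [..O/.X./X.O]: (0,0)

ply 1, X at ..O/.X./X.O | (0,0)=+1→X.O/.X./X.O*; (0,1)=+1→.XO/.X./X.O; (1,0)=+1→..O/XX./X.O; (1,2)=-1→..O/.XX/X.O; (2,1)=-1→..O/.X./XXO
ply 2, O at X.O/.X./X.O | (0,1)=-1→XOO/.X./X.O*; (1,0)=-1→X.O/OX./X.O; (1,2)=-1→X.O/.XO/X.O; (2,1)=-1→X.O/.X./XOO
ply 3, X at XOO/.X./X.O | (1,0)=+1→XOO/XX./X.O*; (1,2)=-1→XOO/.XX/X.O; (2,1)=-1→XOO/.X./XXO
ply 4: XOO/XX./X.O is terminal -1 (O); from ..O/.X./X.O depth 5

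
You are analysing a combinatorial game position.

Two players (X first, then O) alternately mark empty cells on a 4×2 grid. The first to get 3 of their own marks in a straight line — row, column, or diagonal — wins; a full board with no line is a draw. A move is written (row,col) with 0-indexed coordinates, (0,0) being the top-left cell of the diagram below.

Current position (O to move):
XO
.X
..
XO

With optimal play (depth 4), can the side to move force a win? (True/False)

O winning at [XO/.X/../XO]: False

[XO/.X/../XO] O move#1: (1,0):+0/XO/OX/../XO*, (2,0):+0/XO/.X/O./XO, (2,1):+0/XO/.X/.O/XO
[XO/OX/../XO] X move#2: (2,0):+0/XO/OX/X./XO*, (2,1):+0/XO/OX/.X/XO
[XO/OX/X./XO] O move#3: (2,1):+0/XO/OX/XO/XO*
[XO/OX/XO/XO] end (terminal +0, X#4); searched XO/.X/../XO to 4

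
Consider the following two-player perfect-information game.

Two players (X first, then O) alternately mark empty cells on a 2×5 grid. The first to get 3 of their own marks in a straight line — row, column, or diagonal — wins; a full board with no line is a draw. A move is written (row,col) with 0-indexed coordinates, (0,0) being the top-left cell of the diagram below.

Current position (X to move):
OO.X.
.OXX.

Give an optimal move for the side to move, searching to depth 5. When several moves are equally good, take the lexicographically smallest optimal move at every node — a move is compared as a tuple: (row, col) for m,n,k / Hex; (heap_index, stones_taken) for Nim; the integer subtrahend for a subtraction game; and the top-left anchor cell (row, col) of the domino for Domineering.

ply 1, X at OO.X./.OXX. | (0,2)=+1→OOXX./.OXX.*; (0,4)=-1→OO.XX/.OXX.; (1,0)=-1→OO.X./XOXX.; (1,4)=+1→OO.X./.OXXX
ply 2, O at OOXX./.OXX. | (0,4)=-1→OOXXO/.OXX.*; (1,0)=-1→OOXX./OOXX.; (1,4)=-1→OOXX./.OXXO
ply 3, X at OOXXO/.OXX. | (1,0)=+0→OOXXO/XOXX.; (1,4)=+1→OOXXO/.OXXX*
ply 4: OOXXO/.OXXX is terminal -1 (O); from OO.X./.OXX. depth 5

X's best at [OO.X./.OXX.]: (0,2)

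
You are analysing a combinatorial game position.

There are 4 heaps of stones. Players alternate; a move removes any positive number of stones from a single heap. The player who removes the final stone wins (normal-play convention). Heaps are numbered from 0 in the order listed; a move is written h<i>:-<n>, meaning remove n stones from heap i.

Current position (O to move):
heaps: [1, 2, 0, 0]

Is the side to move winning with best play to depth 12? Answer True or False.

p1 O@[(1,2,0,0)]: h0:-1[(0,2,0,0)]-1 h1:-1[(1,1,0,0)]+1* h1:-2[(1,0,0,0)]-1
p2 X@[(1,1,0,0)]: h0:-1[(0,1,0,0)]-1* h1:-1[(1,0,0,0)]-1
p3 O@[(0,1,0,0)]: h1:-1[(0,0,0,0)]+1*
p4 X@[(0,0,0,0)] terminal -1; root [(1,2,0,0)] d12

O winning at [(1,2,0,0)]: True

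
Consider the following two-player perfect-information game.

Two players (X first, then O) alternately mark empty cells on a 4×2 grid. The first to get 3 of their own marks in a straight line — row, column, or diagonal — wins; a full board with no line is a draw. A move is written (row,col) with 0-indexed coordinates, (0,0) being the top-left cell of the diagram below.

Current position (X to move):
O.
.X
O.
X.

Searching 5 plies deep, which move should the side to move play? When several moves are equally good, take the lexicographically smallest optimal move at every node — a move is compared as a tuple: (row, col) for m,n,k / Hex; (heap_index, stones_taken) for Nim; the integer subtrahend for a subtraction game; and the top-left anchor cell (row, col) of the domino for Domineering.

[O./.X/O./X.] X move#1: (0,1):-1/OX/.X/O./X., (1,0):+0/O./XX/O./X.*, (2,1):-1/O./.X/OX/X., (3,1):-1/O./.X/O./XX
[O./XX/O./X.] O move#2: (0,1):+0/OO/XX/O./X.*, (2,1):+0/O./XX/OO/X., (3,1):+0/O./XX/O./XO
[OO/XX/O./X.] X move#3: (2,1):+0/OO/XX/OX/X.*, (3,1):+0/OO/XX/O./XX
[OO/XX/OX/X.] O move#4: (3,1):+0/OO/XX/OX/XO*
[OO/XX/OX/XO] end (terminal +0, X#5); searched O./.X/O./X. to 5

X's best at [O./.X/O./X.]: (1,0)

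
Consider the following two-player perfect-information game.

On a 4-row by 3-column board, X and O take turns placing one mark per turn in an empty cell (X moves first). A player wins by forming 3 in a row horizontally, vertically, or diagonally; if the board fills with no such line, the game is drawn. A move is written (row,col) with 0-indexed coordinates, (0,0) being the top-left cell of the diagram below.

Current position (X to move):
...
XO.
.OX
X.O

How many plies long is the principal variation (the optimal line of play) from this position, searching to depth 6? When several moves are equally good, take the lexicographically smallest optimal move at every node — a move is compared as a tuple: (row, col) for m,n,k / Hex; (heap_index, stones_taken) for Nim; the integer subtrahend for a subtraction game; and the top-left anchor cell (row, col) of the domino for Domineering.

ply 1, X at .../XO./.OX/X.O | (0,0)=-1→X../XO./.OX/X.O; (0,1)=-1→.X./XO./.OX/X.O; (0,2)=-1→..X/XO./.OX/X.O; (1,2)=-1→.../XOX/.OX/X.O; (2,0)=+1→.../XO./XOX/X.O*; (3,1)=-1→.../XO./.OX/XXO
ply 2: .../XO./XOX/X.O is terminal -1 (O); from .../XO./.OX/X.O depth 6

PV length from [.../XO./.OX/X.O]: 1 ply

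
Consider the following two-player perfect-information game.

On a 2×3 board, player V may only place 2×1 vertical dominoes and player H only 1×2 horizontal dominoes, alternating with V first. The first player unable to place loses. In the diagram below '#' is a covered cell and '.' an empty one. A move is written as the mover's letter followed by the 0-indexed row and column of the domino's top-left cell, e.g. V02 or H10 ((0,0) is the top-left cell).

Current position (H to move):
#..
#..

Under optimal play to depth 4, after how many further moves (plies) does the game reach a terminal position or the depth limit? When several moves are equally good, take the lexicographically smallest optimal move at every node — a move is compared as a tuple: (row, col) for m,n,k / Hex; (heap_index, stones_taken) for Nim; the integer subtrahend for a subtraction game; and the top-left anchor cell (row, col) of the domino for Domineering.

[#../#..] H move#1: H01:+1/###/#..*, H11:+1/#../###
[###/#..] end (terminal -1, V#2); searched #../#.. to 4

PV length from [#../#..]: 1 ply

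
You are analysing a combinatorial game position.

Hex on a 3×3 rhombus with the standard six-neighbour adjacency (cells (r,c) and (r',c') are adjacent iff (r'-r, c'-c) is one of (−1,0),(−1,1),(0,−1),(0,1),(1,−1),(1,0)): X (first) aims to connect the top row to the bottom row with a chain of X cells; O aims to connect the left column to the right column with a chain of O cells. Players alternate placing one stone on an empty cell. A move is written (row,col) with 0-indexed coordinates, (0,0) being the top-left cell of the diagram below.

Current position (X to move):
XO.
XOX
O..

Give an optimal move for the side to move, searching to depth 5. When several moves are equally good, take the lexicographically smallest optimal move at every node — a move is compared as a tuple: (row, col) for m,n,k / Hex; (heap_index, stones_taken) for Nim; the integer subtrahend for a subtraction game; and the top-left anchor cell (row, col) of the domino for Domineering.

X's best at [XO./XOX/O..]: (0,2)

ply 1, X at XO./XOX/O.. | (0,2)=+1→XOX/XOX/O..*; (2,1)=-1→XO./XOX/OX.; (2,2)=-1→XO./XOX/O.X
ply 2, O at XOX/XOX/O.. | (2,1)=-1→XOX/XOX/OO.*; (2,2)=-1→XOX/XOX/O.O
ply 3, X at XOX/XOX/OO. | (2,2)=+1→XOX/XOX/OOX*
ply 4: XOX/XOX/OOX is terminal -1 (O); from XO./XOX/O.. depth 5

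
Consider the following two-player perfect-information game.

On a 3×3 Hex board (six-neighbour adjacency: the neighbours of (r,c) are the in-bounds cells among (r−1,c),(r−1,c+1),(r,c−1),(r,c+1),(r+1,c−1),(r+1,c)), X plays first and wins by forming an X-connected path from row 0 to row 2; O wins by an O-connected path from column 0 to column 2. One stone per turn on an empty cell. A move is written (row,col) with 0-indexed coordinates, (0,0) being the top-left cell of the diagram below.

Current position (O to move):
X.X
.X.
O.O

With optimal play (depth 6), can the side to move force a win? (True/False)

O winning at [X.X/.X./O.O]: True

ply 1, O at X.X/.X./O.O | (0,1)=-1→XOX/.X./O.O; (1,0)=-1→X.X/OX./O.O; (1,2)=-1→X.X/.XO/O.O; (2,1)=+1→X.X/.X./OOO*
ply 2: X.X/.X./OOO is terminal -1 (X); from X.X/.X./O.O depth 6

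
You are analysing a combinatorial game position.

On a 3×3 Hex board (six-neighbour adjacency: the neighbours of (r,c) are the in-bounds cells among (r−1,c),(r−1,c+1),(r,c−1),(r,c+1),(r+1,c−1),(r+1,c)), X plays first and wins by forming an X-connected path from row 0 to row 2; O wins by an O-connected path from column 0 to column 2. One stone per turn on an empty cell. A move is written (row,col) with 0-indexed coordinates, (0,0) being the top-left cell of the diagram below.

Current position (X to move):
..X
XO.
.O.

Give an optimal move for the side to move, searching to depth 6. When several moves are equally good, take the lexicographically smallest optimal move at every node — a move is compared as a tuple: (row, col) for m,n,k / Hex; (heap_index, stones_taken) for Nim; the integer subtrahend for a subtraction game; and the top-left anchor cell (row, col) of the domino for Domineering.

p1 X@[..X/XO./.O.]: (0,0)[X.X/XO./.O.]-1 (0,1)[.XX/XO./.O.]-1 (1,2)[..X/XOX/.O.]+1* (2,0)[..X/XO./XO.]+1 (2,2)[..X/XO./.OX]+1
p2 O@[..X/XOX/.O.]: (0,0)[O.X/XOX/.O.]-1* (0,1)[.OX/XOX/.O.]-1 (2,0)[..X/XOX/OO.]-1 (2,2)[..X/XOX/.OO]-1
p3 X@[O.X/XOX/.O.]: (0,1)[OXX/XOX/.O.]+1* (2,0)[O.X/XOX/XO.]+1 (2,2)[O.X/XOX/.OX]+1
p4 O@[OXX/XOX/.O.]: (2,0)[OXX/XOX/OO.]-1* (2,2)[OXX/XOX/.OO]-1
p5 X@[OXX/XOX/OO.]: (2,2)[OXX/XOX/OOX]+1*
p6 O@[OXX/XOX/OOX] terminal -1; root [..X/XO./.O.] d6

X's best at [..X/XO./.O.]: (1,2)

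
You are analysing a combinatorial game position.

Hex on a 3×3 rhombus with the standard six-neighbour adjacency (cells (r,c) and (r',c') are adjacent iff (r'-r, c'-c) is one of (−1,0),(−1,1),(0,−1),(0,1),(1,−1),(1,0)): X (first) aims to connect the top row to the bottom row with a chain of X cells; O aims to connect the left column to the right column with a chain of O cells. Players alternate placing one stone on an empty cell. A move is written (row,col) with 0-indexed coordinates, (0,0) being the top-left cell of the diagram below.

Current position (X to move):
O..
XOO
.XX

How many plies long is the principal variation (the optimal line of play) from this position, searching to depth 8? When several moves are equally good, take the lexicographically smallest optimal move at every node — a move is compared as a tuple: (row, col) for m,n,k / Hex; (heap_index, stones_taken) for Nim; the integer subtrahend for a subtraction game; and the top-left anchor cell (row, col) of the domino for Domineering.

p1 X@[O../XOO/.XX]: (0,1)[OX./XOO/.XX]-1* (0,2)[O.X/XOO/.XX]-1 (2,0)[O../XOO/XXX]-1
p2 O@[OX./XOO/.XX]: (0,2)[OXO/XOO/.XX]-1 (2,0)[OX./XOO/OXX]+1*
p3 X@[OX./XOO/OXX] terminal -1; root [O../XOO/.XX] d8

PV length from [O../XOO/.XX]: 2 plies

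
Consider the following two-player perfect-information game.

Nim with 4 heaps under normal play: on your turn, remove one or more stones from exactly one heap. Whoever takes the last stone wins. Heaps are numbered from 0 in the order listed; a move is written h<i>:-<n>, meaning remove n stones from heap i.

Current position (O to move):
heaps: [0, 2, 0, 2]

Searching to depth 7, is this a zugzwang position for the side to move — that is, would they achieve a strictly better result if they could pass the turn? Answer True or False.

zugzwang((0,2,0,2), O) = True

p1 O@[(0,2,0,2)]: h1:-1[(0,1,0,2)]-1* h1:-2[(0,0,0,2)]-1 h3:-1[(0,2,0,1)]-1 h3:-2[(0,2,0,0)]-1
p2 X@[(0,1,0,2)]: h1:-1[(0,0,0,2)]-1 h3:-1[(0,1,0,1)]+1* h3:-2[(0,1,0,0)]-1
p3 O@[(0,1,0,1)]: h1:-1[(0,0,0,1)]-1* h3:-1[(0,1,0,0)]-1
p4 X@[(0,0,0,1)]: h3:-1[(0,0,0,0)]+1*
p5 O@[(0,0,0,0)] terminal -1; root [(0,2,0,2)] d7
pass branch (X moves first from the same position):
  | p1 X@[(0,2,0,2)]: h1:-1[(0,1,0,2)]-1* h1:-2[(0,0,0,2)]-1 h3:-1[(0,2,0,1)]-1 h3:-2[(0,2,0,0)]-1
  | p2 O@[(0,1,0,2)]: h1:-1[(0,0,0,2)]-1 h3:-1[(0,1,0,1)]+1* h3:-2[(0,1,0,0)]-1
  | p3 X@[(0,1,0,1)]: h1:-1[(0,0,0,1)]-1* h3:-1[(0,1,0,0)]-1
  | p4 O@[(0,0,0,1)]: h3:-1[(0,0,0,0)]+1*
  | p5 X@[(0,0,0,0)] terminal -1; root [(0,2,0,2)] d7
O moving scores -1; O passing scores +1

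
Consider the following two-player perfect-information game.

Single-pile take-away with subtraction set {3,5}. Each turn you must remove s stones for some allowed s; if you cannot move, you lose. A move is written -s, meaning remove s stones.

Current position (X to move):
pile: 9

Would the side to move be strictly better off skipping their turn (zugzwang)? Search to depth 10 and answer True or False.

zugzwang(9, X) = True

[9] X move#1: -3:-1/6*, -5:-1/4
[6] O move#2: -3:-1/3, -5:+1/1*
[1] end (terminal -1, X#3); searched 9 to 10
pass branch (O moves first from the same position):
  | [9] O move#1: -3:-1/6*, -5:-1/4
  | [6] X move#2: -3:-1/3, -5:+1/1*
  | [1] end (terminal -1, O#3); searched 9 to 10
X moving scores -1; X passing scores +1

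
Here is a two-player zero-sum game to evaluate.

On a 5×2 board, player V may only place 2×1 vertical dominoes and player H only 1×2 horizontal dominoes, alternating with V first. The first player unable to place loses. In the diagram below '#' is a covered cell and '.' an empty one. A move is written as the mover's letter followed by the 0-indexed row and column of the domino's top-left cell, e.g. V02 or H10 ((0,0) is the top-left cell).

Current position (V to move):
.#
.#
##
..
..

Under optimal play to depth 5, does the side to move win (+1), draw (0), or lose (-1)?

value(.#/.#/##/../.., V) = +1

[.#/.#/##/../..] V move#1: V00:-1/##/##/##/../.., V30:+1/.#/.#/##/#./#.*, V31:+1/.#/.#/##/.#/.#
[.#/.#/##/#./#.] end (terminal -1, H#2); searched .#/.#/##/../.. to 5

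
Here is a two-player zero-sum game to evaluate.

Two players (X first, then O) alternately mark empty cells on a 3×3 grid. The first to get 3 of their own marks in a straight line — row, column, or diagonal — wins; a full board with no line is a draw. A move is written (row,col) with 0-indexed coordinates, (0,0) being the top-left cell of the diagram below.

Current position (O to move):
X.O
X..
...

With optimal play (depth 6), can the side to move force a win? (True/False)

O winning at [X.O/X../...]: False

[X.O/X../...] O move#1: (0,1):-1/XOO/X../...*, (1,1):-1/X.O/XO./..., (1,2):-1/X.O/X.O/..., (2,0):-1/X.O/X../O.., (2,1):-1/X.O/X../.O., (2,2):-1/X.O/X../..O
[XOO/X../...] X move#2: (1,1):+1/XOO/XX./...*, (1,2):+1/XOO/X.X/..., (2,0):+1/XOO/X../X.., (2,1):+1/XOO/X../.X., (2,2):+1/XOO/X../..X
[XOO/XX./...] O move#3: (1,2):-1/XOO/XXO/...*, (2,0):-1/XOO/XX./O.., (2,1):-1/XOO/XX./.O., (2,2):-1/XOO/XX./..O
[XOO/XXO/...] X move#4: (2,0):+1/XOO/XXO/X..*, (2,1):-1/XOO/XXO/.X., (2,2):+1/XOO/XXO/..X
[XOO/XXO/X..] end (terminal -1, O#5); searched X.O/X../... to 6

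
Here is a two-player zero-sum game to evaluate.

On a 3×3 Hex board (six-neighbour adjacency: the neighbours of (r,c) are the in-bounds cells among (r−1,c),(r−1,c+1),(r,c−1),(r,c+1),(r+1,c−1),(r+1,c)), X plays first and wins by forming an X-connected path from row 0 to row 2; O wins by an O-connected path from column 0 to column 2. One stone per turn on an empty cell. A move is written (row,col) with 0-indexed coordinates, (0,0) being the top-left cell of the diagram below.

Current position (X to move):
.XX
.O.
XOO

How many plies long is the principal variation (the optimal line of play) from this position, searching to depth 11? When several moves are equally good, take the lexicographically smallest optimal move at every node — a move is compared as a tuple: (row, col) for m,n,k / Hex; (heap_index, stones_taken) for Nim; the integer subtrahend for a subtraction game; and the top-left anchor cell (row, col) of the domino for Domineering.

PV length from [.XX/.O./XOO]: 1 ply

p1 X@[.XX/.O./XOO]: (0,0)[XXX/.O./XOO]-1 (1,0)[.XX/XO./XOO]+1* (1,2)[.XX/.OX/XOO]-1
p2 O@[.XX/XO./XOO] terminal -1; root [.XX/.O./XOO] d11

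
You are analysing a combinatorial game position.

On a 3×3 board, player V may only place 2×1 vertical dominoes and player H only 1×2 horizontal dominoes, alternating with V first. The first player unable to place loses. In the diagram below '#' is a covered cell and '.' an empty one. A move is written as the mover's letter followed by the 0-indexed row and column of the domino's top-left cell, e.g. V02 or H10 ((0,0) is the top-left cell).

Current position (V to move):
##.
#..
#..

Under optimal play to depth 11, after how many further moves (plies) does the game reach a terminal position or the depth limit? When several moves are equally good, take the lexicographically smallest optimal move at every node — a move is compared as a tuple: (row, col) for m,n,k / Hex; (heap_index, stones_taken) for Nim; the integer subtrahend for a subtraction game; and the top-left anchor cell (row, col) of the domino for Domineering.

PV length from [##./#../#..]: 1 ply

[##./#../#..] V move#1: V02:-1/###/#.#/#.., V11:+1/##./##./##.*, V12:+1/##./#.#/#.#
[##./##./##.] end (terminal -1, H#2); searched ##./#../#.. to 11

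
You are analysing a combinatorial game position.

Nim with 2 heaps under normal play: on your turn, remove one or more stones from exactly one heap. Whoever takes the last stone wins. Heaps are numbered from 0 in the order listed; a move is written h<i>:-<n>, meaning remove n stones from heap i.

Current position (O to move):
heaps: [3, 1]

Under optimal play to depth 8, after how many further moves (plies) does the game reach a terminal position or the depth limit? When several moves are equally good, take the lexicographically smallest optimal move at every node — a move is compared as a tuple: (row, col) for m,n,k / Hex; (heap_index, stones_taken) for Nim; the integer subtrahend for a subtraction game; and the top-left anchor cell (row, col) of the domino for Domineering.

ply 1, O at (3,1) | h0:-1=-1→(2,1); h0:-2=+1→(1,1)*; h0:-3=-1→(0,1); h1:-1=-1→(3,0)
ply 2, X at (1,1) | h0:-1=-1→(0,1)*; h1:-1=-1→(1,0)
ply 3, O at (0,1) | h1:-1=+1→(0,0)*
ply 4: (0,0) is terminal -1 (X); from (3,1) depth 8

PV length from [(3,1)]: 3 plies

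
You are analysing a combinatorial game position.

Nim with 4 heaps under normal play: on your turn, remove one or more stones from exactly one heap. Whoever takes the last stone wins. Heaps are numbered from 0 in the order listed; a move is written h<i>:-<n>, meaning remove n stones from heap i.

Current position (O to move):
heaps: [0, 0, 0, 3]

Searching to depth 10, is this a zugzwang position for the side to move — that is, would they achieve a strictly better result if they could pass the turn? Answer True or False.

p1 O@[(0,0,0,3)]: h3:-1[(0,0,0,2)]-1 h3:-2[(0,0,0,1)]-1 h3:-3[(0,0,0,0)]+1*
p2 X@[(0,0,0,0)] terminal -1; root [(0,0,0,3)] d10
suppose O passes — search the same position with X to move:
pass> p1 X@[(0,0,0,3)]: h3:-1[(0,0,0,2)]-1 h3:-2[(0,0,0,1)]-1 h3:-3[(0,0,0,0)]+1*
pass> p2 O@[(0,0,0,0)] terminal -1; root [(0,0,0,3)] d10
for O: play +1, pass -1

zugzwang((0,0,0,3), O) = False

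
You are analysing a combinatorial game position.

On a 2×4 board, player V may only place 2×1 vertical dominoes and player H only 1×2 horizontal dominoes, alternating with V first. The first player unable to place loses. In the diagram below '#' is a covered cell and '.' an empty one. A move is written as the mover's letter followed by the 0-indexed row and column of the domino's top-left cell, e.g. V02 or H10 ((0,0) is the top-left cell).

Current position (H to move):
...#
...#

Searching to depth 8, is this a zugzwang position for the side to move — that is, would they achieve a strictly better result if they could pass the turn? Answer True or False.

zugzwang(...#/...#, H) = False

p1 H@[...#/...#]: H00[##.#/...#]+1* H01[.###/...#]+1 H10[...#/##.#]+1 H11[...#/.###]+1
p2 V@[##.#/...#]: V02[####/..##]-1*
p3 H@[####/..##]: H10[####/####]+1*
p4 V@[####/####] terminal -1; root [...#/...#] d8
if H skipped the turn, V would face:
~ p1 V@[...#/...#]: V00[#..#/#..#]-1 V01[.#.#/.#.#]+1* V02[..##/..##]-1
~ p2 H@[.#.#/.#.#] terminal -1; root [...#/...#] d8
compare (H): move=+1 vs pass=-1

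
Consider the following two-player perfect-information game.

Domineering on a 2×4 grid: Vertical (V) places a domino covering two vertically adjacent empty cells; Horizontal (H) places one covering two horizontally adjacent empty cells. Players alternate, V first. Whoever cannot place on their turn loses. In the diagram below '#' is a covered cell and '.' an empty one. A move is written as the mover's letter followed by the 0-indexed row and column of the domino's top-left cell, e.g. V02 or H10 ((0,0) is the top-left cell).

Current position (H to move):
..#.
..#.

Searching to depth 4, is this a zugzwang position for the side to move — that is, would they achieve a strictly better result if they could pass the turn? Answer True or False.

zugzwang(..#./..#., H) = False

[..#./..#.] H move#1: H00:+1/###./..#.*, H10:+1/..#./###.
[###./..#.] V move#2: V03:-1/####/..##*
[####/..##] H move#3: H10:+1/####/####*
[####/####] end (terminal -1, V#4); searched ..#./..#. to 4
if H skipped the turn, V would face:
~ [..#./..#.] V move#1: V00:+1/#.#./#.#.*, V01:+1/.##./.##., V03:-1/..##/..##
~ [#.#./#.#.] end (terminal -1, H#2); searched ..#./..#. to 4
compare (H): move=+1 vs pass=-1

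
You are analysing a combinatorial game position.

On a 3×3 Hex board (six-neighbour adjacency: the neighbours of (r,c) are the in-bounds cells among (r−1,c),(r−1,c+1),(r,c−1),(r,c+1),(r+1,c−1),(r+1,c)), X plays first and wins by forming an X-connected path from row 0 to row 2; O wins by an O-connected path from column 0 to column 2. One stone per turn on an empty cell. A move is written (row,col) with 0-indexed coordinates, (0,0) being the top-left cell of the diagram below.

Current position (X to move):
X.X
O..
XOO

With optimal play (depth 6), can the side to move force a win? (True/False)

ply 1, X at X.X/O../XOO | (0,1)=-1→XXX/O../XOO; (1,1)=+1→X.X/OX./XOO*; (1,2)=-1→X.X/O.X/XOO
ply 2: X.X/OX./XOO is terminal -1 (O); from X.X/O../XOO depth 6

X winning at [X.X/O../XOO]: True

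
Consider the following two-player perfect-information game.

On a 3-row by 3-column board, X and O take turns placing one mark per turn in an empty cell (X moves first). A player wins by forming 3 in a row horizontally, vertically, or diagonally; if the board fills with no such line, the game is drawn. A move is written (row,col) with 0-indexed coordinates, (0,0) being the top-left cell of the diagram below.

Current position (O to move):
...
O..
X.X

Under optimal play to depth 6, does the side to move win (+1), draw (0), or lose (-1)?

p1 O@[.../O../X.X]: (0,0)[O../O../X.X]-1* (0,1)[.O./O../X.X]-1 (0,2)[..O/O../X.X]-1 (1,1)[.../OO./X.X]-1 (1,2)[.../O.O/X.X]-1 (2,1)[.../O../XOX]-1
p2 X@[O../O../X.X]: (0,1)[OX./O../X.X]+1* (0,2)[O.X/O../X.X]+1 (1,1)[O../OX./X.X]+1 (1,2)[O../O.X/X.X]+1 (2,1)[O../O../XXX]+1
p3 O@[OX./O../X.X]: (0,2)[OXO/O../X.X]-1* (1,1)[OX./OO./X.X]-1 (1,2)[OX./O.O/X.X]-1 (2,1)[OX./O../XOX]-1
p4 X@[OXO/O../X.X]: (1,1)[OXO/OX./X.X]+0 (1,2)[OXO/O.X/X.X]+0 (2,1)[OXO/O../XXX]+1*
p5 O@[OXO/O../XXX] terminal -1; root [.../O../X.X] d6

value(.../O../X.X, O) = -1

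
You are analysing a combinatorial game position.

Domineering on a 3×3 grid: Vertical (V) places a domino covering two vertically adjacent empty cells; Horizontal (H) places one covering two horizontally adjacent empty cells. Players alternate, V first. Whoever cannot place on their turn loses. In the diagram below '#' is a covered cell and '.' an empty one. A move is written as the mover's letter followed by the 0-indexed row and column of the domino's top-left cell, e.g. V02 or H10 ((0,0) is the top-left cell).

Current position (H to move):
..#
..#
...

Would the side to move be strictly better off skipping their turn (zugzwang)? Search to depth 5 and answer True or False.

zugzwang(..#/..#/..., H) = False

ply 1, H at ..#/..#/... | H00=-1→###/..#/...; H10=+1→..#/###/...*; H20=-1→..#/..#/##.; H21=-1→..#/..#/.##
ply 2: ..#/###/... is terminal -1 (V); from ..#/..#/... depth 5
suppose H passes — search the same position with V to move:
pass> ply 1, V at ..#/..#/... | V00=+1→#.#/#.#/...*; V01=+1→.##/.##/...; V10=+1→..#/#.#/#..; V11=+1→..#/.##/.#.
pass> ply 2, H at #.#/#.#/... | H20=-1→#.#/#.#/##.*; H21=-1→#.#/#.#/.##
pass> ply 3, V at #.#/#.#/##. | V01=+1→###/###/##.*
pass> ply 4: ###/###/##. is terminal -1 (H); from ..#/..#/... depth 5
for H: play +1, pass -1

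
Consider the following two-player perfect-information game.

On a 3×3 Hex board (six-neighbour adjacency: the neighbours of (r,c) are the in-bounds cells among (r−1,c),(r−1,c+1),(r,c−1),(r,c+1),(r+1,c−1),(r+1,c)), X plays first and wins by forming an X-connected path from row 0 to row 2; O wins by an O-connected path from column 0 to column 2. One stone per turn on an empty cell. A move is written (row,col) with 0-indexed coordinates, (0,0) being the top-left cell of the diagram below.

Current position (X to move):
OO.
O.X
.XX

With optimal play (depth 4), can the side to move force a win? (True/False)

ply 1, X at OO./O.X/.XX | (0,2)=+1→OOX/O.X/.XX*; (1,1)=-1→OO./OXX/.XX; (2,0)=-1→OO./O.X/XXX
ply 2: OOX/O.X/.XX is terminal -1 (O); from OO./O.X/.XX depth 4

X winning at [OO./O.X/.XX]: True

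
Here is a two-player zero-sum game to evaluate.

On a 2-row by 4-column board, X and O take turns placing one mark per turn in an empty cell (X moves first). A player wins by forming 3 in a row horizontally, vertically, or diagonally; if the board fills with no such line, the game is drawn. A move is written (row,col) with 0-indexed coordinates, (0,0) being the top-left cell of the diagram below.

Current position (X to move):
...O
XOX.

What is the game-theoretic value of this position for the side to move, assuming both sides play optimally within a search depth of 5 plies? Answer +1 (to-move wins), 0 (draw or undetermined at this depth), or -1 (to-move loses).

p1 X@[...O/XOX.]: (0,0)[X..O/XOX.]+0* (0,1)[.X.O/XOX.]+0 (0,2)[..XO/XOX.]+0 (1,3)[...O/XOXX]+0
p2 O@[X..O/XOX.]: (0,1)[XO.O/XOX.]+0* (0,2)[X.OO/XOX.]+0 (1,3)[X..O/XOXO]+0
p3 X@[XO.O/XOX.]: (0,2)[XOXO/XOX.]+0* (1,3)[XO.O/XOXX]-1
p4 O@[XOXO/XOX.]: (1,3)[XOXO/XOXO]+0*
p5 X@[XOXO/XOXO] terminal +0; root [...O/XOX.] d5

value(...O/XOX., X) = 0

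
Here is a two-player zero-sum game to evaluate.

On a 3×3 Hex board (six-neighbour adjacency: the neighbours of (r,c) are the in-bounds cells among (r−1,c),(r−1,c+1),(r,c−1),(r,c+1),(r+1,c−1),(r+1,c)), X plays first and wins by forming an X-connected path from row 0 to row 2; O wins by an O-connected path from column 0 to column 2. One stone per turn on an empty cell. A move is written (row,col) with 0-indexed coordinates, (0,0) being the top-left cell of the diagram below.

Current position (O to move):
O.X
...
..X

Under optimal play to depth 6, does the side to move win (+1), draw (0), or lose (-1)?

p1 O@[O.X/.../..X]: (0,1)[OOX/.../..X]-1* (1,0)[O.X/O../..X]-1 (1,1)[O.X/.O./..X]-1 (1,2)[O.X/..O/..X]-1 (2,0)[O.X/.../O.X]-1 (2,1)[O.X/.../.OX]-1
p2 X@[OOX/.../..X]: (1,0)[OOX/X../..X]+1* (1,1)[OOX/.X./..X]+1 (1,2)[OOX/..X/..X]+1 (2,0)[OOX/.../X.X]+1 (2,1)[OOX/.../.XX]+1
p3 O@[OOX/X../..X]: (1,1)[OOX/XO./..X]-1* (1,2)[OOX/X.O/..X]-1 (2,0)[OOX/X../O.X]-1 (2,1)[OOX/X../.OX]-1
p4 X@[OOX/XO./..X]: (1,2)[OOX/XOX/..X]+1* (2,0)[OOX/XO./X.X]-1 (2,1)[OOX/XO./.XX]-1
p5 O@[OOX/XOX/..X] terminal -1; root [O.X/.../..X] d6

value(O.X/.../..X, O) = -1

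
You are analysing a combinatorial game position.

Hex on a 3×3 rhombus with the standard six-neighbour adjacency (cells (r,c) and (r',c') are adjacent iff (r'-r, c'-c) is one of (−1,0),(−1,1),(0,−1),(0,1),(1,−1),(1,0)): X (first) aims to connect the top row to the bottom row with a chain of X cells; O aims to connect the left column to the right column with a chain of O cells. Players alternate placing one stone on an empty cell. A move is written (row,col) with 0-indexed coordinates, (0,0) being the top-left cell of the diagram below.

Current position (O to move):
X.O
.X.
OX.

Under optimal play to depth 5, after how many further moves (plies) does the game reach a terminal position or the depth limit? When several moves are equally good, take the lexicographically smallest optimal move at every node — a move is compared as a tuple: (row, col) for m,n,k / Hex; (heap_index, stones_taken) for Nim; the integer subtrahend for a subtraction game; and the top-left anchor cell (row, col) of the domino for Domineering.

PV length from [X.O/.X./OX.]: 2 plies

[X.O/.X./OX.] O move#1: (0,1):-1/XOO/.X./OX.*, (1,0):-1/X.O/OX./OX., (1,2):-1/X.O/.XO/OX., (2,2):-1/X.O/.X./OXO
[XOO/.X./OX.] X move#2: (1,0):+1/XOO/XX./OX.*, (1,2):-1/XOO/.XX/OX., (2,2):-1/XOO/.X./OXX
[XOO/XX./OX.] end (terminal -1, O#3); searched X.O/.X./OX. to 5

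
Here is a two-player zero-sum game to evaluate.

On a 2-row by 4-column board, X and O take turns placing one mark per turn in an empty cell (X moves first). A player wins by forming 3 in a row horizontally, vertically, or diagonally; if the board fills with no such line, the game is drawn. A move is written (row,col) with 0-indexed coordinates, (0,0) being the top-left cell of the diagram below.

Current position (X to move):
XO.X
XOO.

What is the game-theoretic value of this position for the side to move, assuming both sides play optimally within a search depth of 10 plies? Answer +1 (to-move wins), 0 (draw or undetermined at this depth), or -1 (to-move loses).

p1 X@[XO.X/XOO.]: (0,2)[XOXX/XOO.]-1 (1,3)[XO.X/XOOX]+0*
p2 O@[XO.X/XOOX]: (0,2)[XOOX/XOOX]+0*
p3 X@[XOOX/XOOX] terminal +0; root [XO.X/XOO.] d10

value(XO.X/XOO., X) = 0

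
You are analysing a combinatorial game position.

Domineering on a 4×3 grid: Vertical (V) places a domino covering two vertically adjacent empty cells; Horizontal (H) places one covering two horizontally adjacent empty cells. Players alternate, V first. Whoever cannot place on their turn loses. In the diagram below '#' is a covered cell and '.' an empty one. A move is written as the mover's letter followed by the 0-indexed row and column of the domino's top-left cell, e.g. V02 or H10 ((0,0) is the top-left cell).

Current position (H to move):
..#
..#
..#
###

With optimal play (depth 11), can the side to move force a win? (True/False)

H winning at [..#/..#/..#/###]: True

ply 1, H at ..#/..#/..#/### | H00=-1→###/..#/..#/###; H10=+1→..#/###/..#/###*; H20=-1→..#/..#/###/###
ply 2: ..#/###/..#/### is terminal -1 (V); from ..#/..#/..#/### depth 11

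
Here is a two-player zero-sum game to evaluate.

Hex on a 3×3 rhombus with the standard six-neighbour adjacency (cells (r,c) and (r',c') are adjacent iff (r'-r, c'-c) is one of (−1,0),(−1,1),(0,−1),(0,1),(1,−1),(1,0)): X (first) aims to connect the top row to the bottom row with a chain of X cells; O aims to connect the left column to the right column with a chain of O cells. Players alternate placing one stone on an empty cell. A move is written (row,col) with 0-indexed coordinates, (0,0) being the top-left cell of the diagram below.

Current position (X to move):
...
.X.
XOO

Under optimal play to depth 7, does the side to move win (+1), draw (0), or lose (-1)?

[.../.X./XOO] X move#1: (0,0):+1/X../.X./XOO*, (0,1):+1/.X./.X./XOO, (0,2):+1/..X/.X./XOO, (1,0):+1/.../XX./XOO, (1,2):+1/.../.XX/XOO
[X../.X./XOO] O move#2: (0,1):-1/XO./.X./XOO*, (0,2):-1/X.O/.X./XOO, (1,0):-1/X../OX./XOO, (1,2):-1/X../.XO/XOO
[XO./.X./XOO] X move#3: (0,2):+1/XOX/.X./XOO*, (1,0):+1/XO./XX./XOO, (1,2):+1/XO./.XX/XOO
[XOX/.X./XOO] end (terminal -1, O#4); searched .../.X./XOO to 7

value(.../.X./XOO, X) = +1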